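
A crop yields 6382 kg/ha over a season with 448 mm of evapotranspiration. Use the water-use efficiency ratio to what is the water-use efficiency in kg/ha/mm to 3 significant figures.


Approach: apply the water-use efficiency ratio, WUE = yield/ET.
WUE = 6382 / 448 = 14.2 kg/ha/mm
Therefore the water-use efficiency = 14.2 kg/ha/mm.


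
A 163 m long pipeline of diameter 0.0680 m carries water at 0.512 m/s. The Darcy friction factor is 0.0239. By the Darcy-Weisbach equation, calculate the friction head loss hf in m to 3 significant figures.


Approach: apply the Darcy-Weisbach equation, hf = f*(L/D)*(v^2/(2g)).
hf = 0.0239 * (163/0.0680) * (0.512^2 / (2*9.81))
hf = 0.765 m
Therefore the friction head loss hf = 0.765 m.


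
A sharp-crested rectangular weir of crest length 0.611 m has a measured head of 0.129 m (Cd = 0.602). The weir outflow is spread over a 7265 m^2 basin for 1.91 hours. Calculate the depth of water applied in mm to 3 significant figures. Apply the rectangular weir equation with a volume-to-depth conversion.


Approach: apply the rectangular weir equation with a volume-to-depth conversion, Q = (2/3)*Cd*L*sqrt(2g)*H^1.5; d = Q*t/A * 1000.
Step 1 — weir discharge:
  Q = (2/3)*0.602*0.611*sqrt(2*9.81)*0.129^1.5 = 0.050325 m^3/s
Step 2 — volume: V = 0.050325 * 1.91*3600 = 346.03 m^3
Step 3 — depth: d = V/A * 1000 = 346.03/7265 * 1000 = 47.6 mm
Therefore the depth of water applied = 47.6 mm.


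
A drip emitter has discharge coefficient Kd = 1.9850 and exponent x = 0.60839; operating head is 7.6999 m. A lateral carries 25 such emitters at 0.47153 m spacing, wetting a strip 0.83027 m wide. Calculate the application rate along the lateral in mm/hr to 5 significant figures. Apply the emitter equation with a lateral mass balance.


Approach: apply the emitter equation with a lateral mass balance, q = Kd*h^x; Q = n*q; rate = Q/(n*spacing*width).
Step 1 — single emitter flow (q = Kd*h^x):
  q = 1.9850 * 7.6999^0.60839 = 6.872095 L/hr
Step 2 — total lateral flow: Q = 25 * 6.872095 = 171.8024 L/hr
Step 3 — wetted area: A = 25 * 0.47153 * 0.83027 = 9.787430 m^2
Step 4 — application rate: Q/A = 171.8024/9.787430 = 17.553 mm/hr
Therefore the application rate along the lateral = 17.553 mm/hr.


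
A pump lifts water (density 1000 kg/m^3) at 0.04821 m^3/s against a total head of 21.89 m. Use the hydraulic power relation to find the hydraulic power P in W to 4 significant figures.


Approach: apply the hydraulic power relation, P = rho*g*Q*H.
P = 1000 * 9.81 * 0.04821 * 21.89 = 10350 W
Therefore the hydraulic power P = 10350 W.


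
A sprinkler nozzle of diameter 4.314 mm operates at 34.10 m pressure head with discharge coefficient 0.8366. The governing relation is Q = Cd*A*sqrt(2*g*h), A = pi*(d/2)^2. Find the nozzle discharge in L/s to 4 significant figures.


A = pi*(4.314e-3/2)^2 = 1.46167e-05 m^2
Q = 0.8366 * 1.46167e-05 * sqrt(2*9.81*34.10) * 1000 = 0.3163 L/s
Therefore the nozzle discharge = 0.3163 L/s.


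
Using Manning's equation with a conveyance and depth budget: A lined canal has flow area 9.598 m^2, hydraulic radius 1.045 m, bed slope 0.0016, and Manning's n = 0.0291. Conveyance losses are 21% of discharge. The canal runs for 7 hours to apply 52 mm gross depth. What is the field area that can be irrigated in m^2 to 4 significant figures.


Approach: apply Manning's equation with a conveyance and depth budget, Q = (1/n)*A*R^(2/3)*S^(1/2); Q_field = Q*(1-loss); Area = Q_field*t/(d/1000).
Step 1 — canal discharge (Manning's equation):
  Q = (1/0.0291) * 9.598 * 1.045^(2/3) * 0.0016^(1/2) = 13.5860 m^3/s
Step 2 — delivered flow: Q_field = 13.5860*(1 - 21/100) = 10.7329 m^3/s
Step 3 — volume delivered: V = 10.7329 * 7*3600 = 270470 m^3
Step 4 — area served: A = V / (depth/1000) = 270470 / 0.052 = 5201000 m^2
Therefore the field area that can be irrigated = 5201000 m^2.


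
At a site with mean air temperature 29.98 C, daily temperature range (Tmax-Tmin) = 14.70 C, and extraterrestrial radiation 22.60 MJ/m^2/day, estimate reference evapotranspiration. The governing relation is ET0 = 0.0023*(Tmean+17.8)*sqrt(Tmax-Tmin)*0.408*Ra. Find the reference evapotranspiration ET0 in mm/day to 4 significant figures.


ET0 = 0.0023*(29.98+17.8)*sqrt(14.70)*0.408*22.60 = 3.885 mm/day
Therefore the reference evapotranspiration ET0 = 3.885 mm/day.


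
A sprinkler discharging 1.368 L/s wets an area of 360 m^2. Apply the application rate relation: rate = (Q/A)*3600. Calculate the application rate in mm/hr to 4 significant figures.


rate = (1.368 / 360) * 3600 = 13.68 mm/hr
Therefore the application rate = 13.68 mm/hr.


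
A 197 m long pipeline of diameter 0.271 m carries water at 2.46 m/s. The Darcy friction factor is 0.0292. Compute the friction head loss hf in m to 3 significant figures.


Approach: apply the Darcy-Weisbach equation, hf = f*(L/D)*(v^2/(2g)).
hf = 0.0292 * (197/0.271) * (2.46^2 / (2*9.81))
hf = 6.55 m
Therefore the friction head loss hf = 6.55 m.


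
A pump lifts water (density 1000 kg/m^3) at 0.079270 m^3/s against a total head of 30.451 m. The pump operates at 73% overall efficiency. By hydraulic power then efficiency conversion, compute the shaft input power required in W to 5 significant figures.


Approach: apply hydraulic power then efficiency conversion, P = rho*g*Q*H; P_in = P/eta.
Step 1 — hydraulic power (P = rho*g*Q*H):
  P = 1000 * 9.81 * 0.079270 * 30.451 = 23679.88 W
Step 2 — input power: P_in = P/eta = 23679.88 / 0.73 = 32438 W
Therefore the shaft input power required = 32438 W.


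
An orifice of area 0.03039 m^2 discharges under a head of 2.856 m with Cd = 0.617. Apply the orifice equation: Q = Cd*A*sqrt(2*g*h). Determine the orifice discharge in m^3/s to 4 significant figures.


Q = 0.617 * 0.03039 * sqrt(2*9.81*2.856) = 0.1404 m^3/s
Therefore the orifice discharge = 0.1404 m^3/s.


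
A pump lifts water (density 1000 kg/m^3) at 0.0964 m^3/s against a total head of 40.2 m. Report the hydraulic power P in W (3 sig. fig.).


Approach: apply the hydraulic power relation, P = rho*g*Q*H.
P = 1000 * 9.81 * 0.0964 * 40.2 = 38000 W
Therefore the hydraulic power P = 38000 W.


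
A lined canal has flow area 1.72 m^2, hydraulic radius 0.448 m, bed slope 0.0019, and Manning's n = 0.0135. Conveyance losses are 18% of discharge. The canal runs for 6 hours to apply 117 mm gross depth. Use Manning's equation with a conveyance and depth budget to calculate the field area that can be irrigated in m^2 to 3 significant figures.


Approach: apply Manning's equation with a conveyance and depth budget, Q = (1/n)*A*R^(2/3)*S^(1/2); Q_field = Q*(1-loss); Area = Q_field*t/(d/1000).
Step 1 — canal discharge (Manning's equation):
  Q = (1/0.0135) * 1.72 * 0.448^(2/3) * 0.0019^(1/2) = 3.2515 m^3/s
Step 2 — delivered flow: Q_field = 3.2515*(1 - 18/100) = 2.6663 m^3/s
Step 3 — volume delivered: V = 2.6663 * 6*3600 = 57591 m^3
Step 4 — area served: A = V / (depth/1000) = 57591 / 0.117 = 492000 m^2
Therefore the field area that can be irrigated = 492000 m^2.


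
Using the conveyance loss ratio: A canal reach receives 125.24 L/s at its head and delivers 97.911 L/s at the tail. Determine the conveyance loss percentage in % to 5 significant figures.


Approach: apply the conveyance loss ratio, loss% = ((Q_head - Q_tail)/Q_head)*100.
loss = ((125.24 - 97.911)/125.24)*100 = 21.821 %
Therefore the conveyance loss percentage = 21.821 %.


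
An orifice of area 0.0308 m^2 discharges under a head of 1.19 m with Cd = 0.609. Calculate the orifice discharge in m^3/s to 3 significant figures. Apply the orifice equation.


Approach: apply the orifice equation, Q = Cd*A*sqrt(2*g*h).
Q = 0.609 * 0.0308 * sqrt(2*9.81*1.19) = 0.0906 m^3/s
Therefore the orifice discharge = 0.0906 m^3/s.


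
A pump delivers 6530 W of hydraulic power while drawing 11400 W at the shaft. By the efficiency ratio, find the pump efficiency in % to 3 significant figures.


Approach: apply the efficiency ratio, eta = (P_out/P_in)*100.
eta = (6530 / 11400) * 100 = 57.3 %
Therefore the pump efficiency = 57.3 %.


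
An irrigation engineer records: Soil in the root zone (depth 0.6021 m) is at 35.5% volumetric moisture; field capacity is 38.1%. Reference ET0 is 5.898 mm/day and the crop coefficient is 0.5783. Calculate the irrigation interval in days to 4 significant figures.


Approach: apply soil-water budget scheduling, SMD = (FC-theta)/100*depth*1000; ETc = ET0*Kc; interval = SMD/ETc.
Step 1 — soil moisture deficit:
  SMD = (38.1 - 35.5)/100 * 0.6021 * 1000 = 15.6546 mm
Step 2 — daily crop ET (ETc = ET0*Kc):
  ETc = 5.898 * 0.5783 = 3.41081 mm/day
Step 3 — irrigation interval (SMD/ETc):
  interval = 15.6546 / 3.41081 = 4.590 days
Therefore the irrigation interval = 4.590 days.


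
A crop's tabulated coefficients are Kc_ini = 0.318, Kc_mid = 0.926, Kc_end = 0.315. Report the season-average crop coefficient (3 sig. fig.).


Approach: apply a simple seasonal average, Kc_avg = (Kc_ini + Kc_mid + Kc_end)/3.
Kc_avg = (0.318 + 0.926 + 0.315)/3 = 0.520
Therefore the season-average crop coefficient = 0.520.


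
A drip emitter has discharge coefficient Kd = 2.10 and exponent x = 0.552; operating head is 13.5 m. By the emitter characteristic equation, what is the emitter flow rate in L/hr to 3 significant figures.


Approach: apply the emitter characteristic equation, q = Kd * h^x.
q = 2.10 * 13.5^0.552 = 8.83 L/hr
Therefore the emitter flow rate = 8.83 L/hr.


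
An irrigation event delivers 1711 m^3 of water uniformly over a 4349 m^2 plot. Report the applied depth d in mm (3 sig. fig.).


Approach: apply depth from volume over area, d = (V/A)*1000.
d = (1711 / 4349) * 1000 = 393 mm
Therefore the applied depth d = 393 mm.


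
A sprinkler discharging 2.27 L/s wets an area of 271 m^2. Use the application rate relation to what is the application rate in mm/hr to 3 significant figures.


Approach: apply the application rate relation, rate = (Q/A)*3600.
rate = (2.27 / 271) * 3600 = 30.2 mm/hr
Therefore the application rate = 30.2 mm/hr.


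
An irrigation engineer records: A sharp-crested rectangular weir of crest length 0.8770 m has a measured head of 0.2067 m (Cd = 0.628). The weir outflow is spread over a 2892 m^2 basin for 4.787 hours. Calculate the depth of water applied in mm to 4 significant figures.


Approach: apply the rectangular weir equation with a volume-to-depth conversion, Q = (2/3)*Cd*L*sqrt(2g)*H^1.5; d = Q*t/A * 1000.
Step 1 — weir discharge:
  Q = (2/3)*0.628*0.8770*sqrt(2*9.81)*0.2067^1.5 = 0.152837 m^3/s
Step 2 — volume: V = 0.152837 * 4.787*3600 = 2633.87 m^3
Step 3 — depth: d = V/A * 1000 = 2633.87/2892 * 1000 = 910.7 mm
Therefore the depth of water applied = 910.7 mm.


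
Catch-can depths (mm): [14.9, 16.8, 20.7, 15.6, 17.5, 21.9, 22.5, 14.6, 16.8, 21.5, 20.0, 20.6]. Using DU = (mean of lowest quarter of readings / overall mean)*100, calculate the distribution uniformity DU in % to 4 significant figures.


sorted lowest 3 of 12: [14.6, 14.9, 15.6] -> mean = 15.0333 mm
overall mean = 18.6167 mm
DU = (15.0333/18.6167)*100 = 80.75 %
Therefore the distribution uniformity DU = 80.75 %.


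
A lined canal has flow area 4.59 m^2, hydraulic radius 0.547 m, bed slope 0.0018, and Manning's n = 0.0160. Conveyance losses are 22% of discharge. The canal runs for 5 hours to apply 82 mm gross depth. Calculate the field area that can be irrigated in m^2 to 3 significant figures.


Approach: apply Manning's equation with a conveyance and depth budget, Q = (1/n)*A*R^(2/3)*S^(1/2); Q_field = Q*(1-loss); Area = Q_field*t/(d/1000).
Step 1 — canal discharge (Manning's equation):
  Q = (1/0.0160) * 4.59 * 0.547^(2/3) * 0.0018^(1/2) = 8.1406 m^3/s
Step 2 — delivered flow: Q_field = 8.1406*(1 - 22/100) = 6.3496 m^3/s
Step 3 — volume delivered: V = 6.3496 * 5*3600 = 114290 m^3
Step 4 — area served: A = V / (depth/1000) = 114290 / 0.082 = 1390000 m^2
Therefore the field area that can be irrigated = 1390000 m^2.


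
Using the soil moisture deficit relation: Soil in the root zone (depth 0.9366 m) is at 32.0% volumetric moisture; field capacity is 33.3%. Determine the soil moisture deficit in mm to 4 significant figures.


Approach: apply the soil moisture deficit relation, SMD = (FC - theta)/100 * depth * 1000.
SMD = (33.3 - 32.0)/100 * 0.9366 * 1000 = 12.18 mm
Therefore the soil moisture deficit = 12.18 mm.


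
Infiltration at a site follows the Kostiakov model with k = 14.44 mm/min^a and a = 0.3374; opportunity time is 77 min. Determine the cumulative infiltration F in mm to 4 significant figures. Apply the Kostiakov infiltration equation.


Approach: apply the Kostiakov infiltration equation, F = k*t^a.
F = 14.44 * 77^0.3374 = 62.53 mm
Therefore the cumulative infiltration F = 62.53 mm.


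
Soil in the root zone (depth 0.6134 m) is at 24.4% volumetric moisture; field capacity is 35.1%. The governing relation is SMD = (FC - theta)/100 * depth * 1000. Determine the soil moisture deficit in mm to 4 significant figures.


SMD = (35.1 - 24.4)/100 * 0.6134 * 1000 = 65.63 mm
Therefore the soil moisture deficit = 65.63 mm.


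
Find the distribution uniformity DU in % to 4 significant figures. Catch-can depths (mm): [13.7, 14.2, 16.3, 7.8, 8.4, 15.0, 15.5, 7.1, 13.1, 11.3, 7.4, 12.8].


Approach: apply the low-quarter distribution uniformity, DU = (mean of lowest quarter of readings / overall mean)*100.
sorted lowest 3 of 12: [7.1, 7.4, 7.8] -> mean = 7.43333 mm
overall mean = 11.8833 mm
DU = (7.43333/11.8833)*100 = 62.55 %
Therefore the distribution uniformity DU = 62.55 %.


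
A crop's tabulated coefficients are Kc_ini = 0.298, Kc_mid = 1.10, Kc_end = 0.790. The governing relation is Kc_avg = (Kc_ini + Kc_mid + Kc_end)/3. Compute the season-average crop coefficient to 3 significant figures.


Kc_avg = (0.298 + 1.10 + 0.790)/3 = 0.729
Therefore the season-average crop coefficient = 0.729.


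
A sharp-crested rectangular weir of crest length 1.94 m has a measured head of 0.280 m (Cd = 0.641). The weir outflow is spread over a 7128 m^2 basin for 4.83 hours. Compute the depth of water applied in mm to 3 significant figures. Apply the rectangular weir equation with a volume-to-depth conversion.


Approach: apply the rectangular weir equation with a volume-to-depth conversion, Q = (2/3)*Cd*L*sqrt(2g)*H^1.5; d = Q*t/A * 1000.
Step 1 — weir discharge:
  Q = (2/3)*0.641*1.94*sqrt(2*9.81)*0.280^1.5 = 0.54407 m^3/s
Step 2 — volume: V = 0.54407 * 4.83*3600 = 9460.3 m^3
Step 3 — depth: d = V/A * 1000 = 9460.3/7128 * 1000 = 1330 mm
Therefore the depth of water applied = 1330 mm.


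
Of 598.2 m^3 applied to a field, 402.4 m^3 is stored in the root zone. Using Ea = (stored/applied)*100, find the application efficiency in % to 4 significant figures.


Ea = (402.4/598.2)*100 = 67.27 %
Therefore the application efficiency = 67.27 %.


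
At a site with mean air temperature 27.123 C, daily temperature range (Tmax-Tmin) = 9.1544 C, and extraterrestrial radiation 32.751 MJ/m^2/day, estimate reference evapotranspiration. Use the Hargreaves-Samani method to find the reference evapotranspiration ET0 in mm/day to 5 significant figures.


Approach: apply the Hargreaves-Samani method, ET0 = 0.0023*(Tmean+17.8)*sqrt(Tmax-Tmin)*0.408*Ra.
ET0 = 0.0023*(27.123+17.8)*sqrt(9.1544)*0.408*32.751 = 4.1773 mm/day
Therefore the reference evapotranspiration ET0 = 4.1773 mm/day.


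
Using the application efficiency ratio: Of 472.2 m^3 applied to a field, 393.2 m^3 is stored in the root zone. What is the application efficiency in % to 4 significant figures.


Approach: apply the application efficiency ratio, Ea = (stored/applied)*100.
Ea = (393.2/472.2)*100 = 83.27 %
Therefore the application efficiency = 83.27 %.


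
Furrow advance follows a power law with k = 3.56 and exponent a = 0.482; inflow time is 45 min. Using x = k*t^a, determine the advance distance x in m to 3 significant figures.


x = 3.56 * 45^0.482 = 22.3 m
Therefore the advance distance x = 22.3 m.


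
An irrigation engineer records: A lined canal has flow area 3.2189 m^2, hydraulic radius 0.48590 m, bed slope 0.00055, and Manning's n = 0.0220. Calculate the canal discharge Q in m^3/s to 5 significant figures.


Approach: apply Manning's equation, Q = (1/n)*A*R^(2/3)*S^(1/2).
Q = (1/0.0220) * 3.2189 * 0.48590^(2/3) * 0.00055^(1/2) = 2.1208 m^3/s
Therefore the canal discharge Q = 2.1208 m^3/s.


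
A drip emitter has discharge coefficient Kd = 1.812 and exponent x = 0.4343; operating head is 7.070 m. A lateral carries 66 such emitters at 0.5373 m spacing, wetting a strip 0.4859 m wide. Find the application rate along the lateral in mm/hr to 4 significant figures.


Approach: apply the emitter equation with a lateral mass balance, q = Kd*h^x; Q = n*q; rate = Q/(n*spacing*width).
Step 1 — single emitter flow (q = Kd*h^x):
  q = 1.812 * 7.070^0.4343 = 4.23703 L/hr
Step 2 — total lateral flow: Q = 66 * 4.23703 = 279.644 L/hr
Step 3 — wetted area: A = 66 * 0.5373 * 0.4859 = 17.2309 m^2
Step 4 — application rate: Q/A = 279.644/17.2309 = 16.23 mm/hr
Therefore the application rate along the lateral = 16.23 mm/hr.


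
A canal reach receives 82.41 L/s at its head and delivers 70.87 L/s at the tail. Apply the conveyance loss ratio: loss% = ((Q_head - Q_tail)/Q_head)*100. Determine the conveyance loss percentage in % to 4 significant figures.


loss = ((82.41 - 70.87)/82.41)*100 = 14.00 %
Therefore the conveyance loss percentage = 14.00 %.


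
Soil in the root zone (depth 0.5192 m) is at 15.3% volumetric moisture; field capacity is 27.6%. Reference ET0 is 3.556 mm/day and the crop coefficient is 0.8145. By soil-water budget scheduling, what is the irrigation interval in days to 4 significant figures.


Approach: apply soil-water budget scheduling, SMD = (FC-theta)/100*depth*1000; ETc = ET0*Kc; interval = SMD/ETc.
Step 1 — soil moisture deficit:
  SMD = (27.6 - 15.3)/100 * 0.5192 * 1000 = 63.8616 mm
Step 2 — daily crop ET (ETc = ET0*Kc):
  ETc = 3.556 * 0.8145 = 2.89636 mm/day
Step 3 — irrigation interval (SMD/ETc):
  interval = 63.8616 / 2.89636 = 22.05 days
Therefore the irrigation interval = 22.05 days.


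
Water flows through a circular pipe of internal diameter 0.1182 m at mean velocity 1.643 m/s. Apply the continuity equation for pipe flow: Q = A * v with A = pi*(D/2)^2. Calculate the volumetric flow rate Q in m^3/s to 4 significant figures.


A = pi*(0.1182/2)^2 = 0.0109730 m^2
Q = 0.0109730 * 1.643 = 0.01803 m^3/s
Therefore the volumetric flow rate Q = 0.01803 m^3/s.


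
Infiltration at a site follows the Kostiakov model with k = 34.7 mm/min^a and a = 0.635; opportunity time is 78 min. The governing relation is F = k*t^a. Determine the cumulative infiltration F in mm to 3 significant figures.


F = 34.7 * 78^0.635 = 552 mm
Therefore the cumulative infiltration F = 552 mm.


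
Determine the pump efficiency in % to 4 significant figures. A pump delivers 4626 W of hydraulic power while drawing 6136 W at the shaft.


Approach: apply the efficiency ratio, eta = (P_out/P_in)*100.
eta = (4626 / 6136) * 100 = 75.39 %
Therefore the pump efficiency = 75.39 %.


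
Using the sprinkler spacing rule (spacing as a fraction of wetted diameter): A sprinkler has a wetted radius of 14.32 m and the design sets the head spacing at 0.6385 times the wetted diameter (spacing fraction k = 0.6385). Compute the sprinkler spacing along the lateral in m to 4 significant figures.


Approach: apply the sprinkler spacing rule (spacing as a fraction of wetted diameter), S = k*(2*R).
S = 0.6385 * (2 * 14.32) = 18.29 m
Therefore the sprinkler spacing along the lateral = 18.29 m.


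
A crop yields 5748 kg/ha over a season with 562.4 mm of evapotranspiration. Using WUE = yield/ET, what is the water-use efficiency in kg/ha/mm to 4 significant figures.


WUE = 5748 / 562.4 = 10.22 kg/ha/mm
Therefore the water-use efficiency = 10.22 kg/ha/mm.


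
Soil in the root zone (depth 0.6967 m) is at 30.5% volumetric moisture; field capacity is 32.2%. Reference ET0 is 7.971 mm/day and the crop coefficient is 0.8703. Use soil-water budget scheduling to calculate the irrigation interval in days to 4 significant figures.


Approach: apply soil-water budget scheduling, SMD = (FC-theta)/100*depth*1000; ETc = ET0*Kc; interval = SMD/ETc.
Step 1 — soil moisture deficit:
  SMD = (32.2 - 30.5)/100 * 0.6967 * 1000 = 11.8439 mm
Step 2 — daily crop ET (ETc = ET0*Kc):
  ETc = 7.971 * 0.8703 = 6.93716 mm/day
Step 3 — irrigation interval (SMD/ETc):
  interval = 11.8439 / 6.93716 = 1.707 days
Therefore the irrigation interval = 1.707 days.


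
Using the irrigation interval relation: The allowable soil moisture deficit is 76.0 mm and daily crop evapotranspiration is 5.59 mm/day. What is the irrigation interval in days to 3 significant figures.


Approach: apply the irrigation interval relation, interval = SMD / ETc.
interval = 76.0 / 5.59 = 13.6 days
Therefore the irrigation interval = 13.6 days.


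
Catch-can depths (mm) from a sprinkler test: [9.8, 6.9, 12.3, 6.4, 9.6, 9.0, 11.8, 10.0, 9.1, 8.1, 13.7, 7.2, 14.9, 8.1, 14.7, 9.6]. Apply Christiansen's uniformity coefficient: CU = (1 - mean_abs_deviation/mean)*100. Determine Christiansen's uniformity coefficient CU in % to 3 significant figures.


mean = 10.075 mm
mean |d_i - mean| = 2.1281 mm
CU = (1 - 2.1281/10.075)*100 = 78.9 %
Therefore Christiansen's uniformity coefficient CU = 78.9 %.


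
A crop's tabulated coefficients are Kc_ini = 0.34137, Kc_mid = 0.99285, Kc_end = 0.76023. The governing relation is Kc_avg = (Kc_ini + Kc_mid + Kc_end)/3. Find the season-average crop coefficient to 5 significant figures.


Kc_avg = (0.34137 + 0.99285 + 0.76023)/3 = 0.69815
Therefore the season-average crop coefficient = 0.69815.


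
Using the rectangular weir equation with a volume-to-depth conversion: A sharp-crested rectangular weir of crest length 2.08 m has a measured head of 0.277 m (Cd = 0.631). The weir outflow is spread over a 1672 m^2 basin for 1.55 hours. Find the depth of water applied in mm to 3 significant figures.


Approach: apply the rectangular weir equation with a volume-to-depth conversion, Q = (2/3)*Cd*L*sqrt(2g)*H^1.5; d = Q*t/A * 1000.
Step 1 — weir discharge:
  Q = (2/3)*0.631*2.08*sqrt(2*9.81)*0.277^1.5 = 0.56503 m^3/s
Step 2 — volume: V = 0.56503 * 1.55*3600 = 3152.9 m^3
Step 3 — depth: d = V/A * 1000 = 3152.9/1672 * 1000 = 1890 mm
Therefore the depth of water applied = 1890 mm.


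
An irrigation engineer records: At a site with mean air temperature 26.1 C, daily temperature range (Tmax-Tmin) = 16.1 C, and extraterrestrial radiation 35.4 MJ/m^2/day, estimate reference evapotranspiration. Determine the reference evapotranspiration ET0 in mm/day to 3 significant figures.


Approach: apply the Hargreaves-Samani method, ET0 = 0.0023*(Tmean+17.8)*sqrt(Tmax-Tmin)*0.408*Ra.
ET0 = 0.0023*(26.1+17.8)*sqrt(16.1)*0.408*35.4 = 5.85 mm/day
Therefore the reference evapotranspiration ET0 = 5.85 mm/day.


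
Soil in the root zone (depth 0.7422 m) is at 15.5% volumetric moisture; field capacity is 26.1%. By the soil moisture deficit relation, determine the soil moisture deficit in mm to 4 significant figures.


Approach: apply the soil moisture deficit relation, SMD = (FC - theta)/100 * depth * 1000.
SMD = (26.1 - 15.5)/100 * 0.7422 * 1000 = 78.67 mm
Therefore the soil moisture deficit = 78.67 mm.


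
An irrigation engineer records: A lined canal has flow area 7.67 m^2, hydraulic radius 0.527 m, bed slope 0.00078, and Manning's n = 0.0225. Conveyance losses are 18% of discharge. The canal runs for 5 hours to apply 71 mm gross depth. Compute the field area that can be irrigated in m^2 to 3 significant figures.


Approach: apply Manning's equation with a conveyance and depth budget, Q = (1/n)*A*R^(2/3)*S^(1/2); Q_field = Q*(1-loss); Area = Q_field*t/(d/1000).
Step 1 — canal discharge (Manning's equation):
  Q = (1/0.0225) * 7.67 * 0.527^(2/3) * 0.00078^(1/2) = 6.2116 m^3/s
Step 2 — delivered flow: Q_field = 6.2116*(1 - 18/100) = 5.0935 m^3/s
Step 3 — volume delivered: V = 5.0935 * 5*3600 = 91683 m^3
Step 4 — area served: A = V / (depth/1000) = 91683 / 0.071 = 1290000 m^2
Therefore the field area that can be irrigated = 1290000 m^2.


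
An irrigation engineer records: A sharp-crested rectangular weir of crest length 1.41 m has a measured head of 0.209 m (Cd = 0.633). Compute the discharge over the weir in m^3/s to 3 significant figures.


Approach: apply the rectangular weir equation, Q = (2/3)*Cd*L*sqrt(2g)*H^1.5.
Q = (2/3)*0.633*1.41*sqrt(2*9.81)*0.209^1.5 = 0.252 m^3/s
Therefore the discharge over the weir = 0.252 m^3/s.


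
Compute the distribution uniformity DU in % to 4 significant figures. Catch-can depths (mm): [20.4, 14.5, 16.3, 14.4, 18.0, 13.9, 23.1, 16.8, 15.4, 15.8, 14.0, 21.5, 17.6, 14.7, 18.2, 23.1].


Approach: apply the low-quarter distribution uniformity, DU = (mean of lowest quarter of readings / overall mean)*100.
sorted lowest 4 of 16: [13.9, 14.0, 14.4, 14.5] -> mean = 14.2000 mm
overall mean = 17.3562 mm
DU = (14.2000/17.3562)*100 = 81.81 %
Therefore the distribution uniformity DU = 81.81 %.


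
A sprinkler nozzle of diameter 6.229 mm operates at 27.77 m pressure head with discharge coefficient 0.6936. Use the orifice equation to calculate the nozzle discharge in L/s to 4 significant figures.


Approach: apply the orifice equation, Q = Cd*A*sqrt(2*g*h), A = pi*(d/2)^2.
A = pi*(6.229e-3/2)^2 = 3.04738e-05 m^2
Q = 0.6936 * 3.04738e-05 * sqrt(2*9.81*27.77) * 1000 = 0.4934 L/s
Therefore the nozzle discharge = 0.4934 L/s.


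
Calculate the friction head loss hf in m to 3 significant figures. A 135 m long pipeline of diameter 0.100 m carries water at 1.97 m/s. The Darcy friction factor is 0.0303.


Approach: apply the Darcy-Weisbach equation, hf = f*(L/D)*(v^2/(2g)).
hf = 0.0303 * (135/0.100) * (1.97^2 / (2*9.81))
hf = 8.09 m
Therefore the friction head loss hf = 8.09 m.


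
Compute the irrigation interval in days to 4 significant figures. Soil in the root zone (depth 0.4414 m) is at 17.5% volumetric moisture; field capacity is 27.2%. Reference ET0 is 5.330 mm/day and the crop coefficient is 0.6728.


Approach: apply soil-water budget scheduling, SMD = (FC-theta)/100*depth*1000; ETc = ET0*Kc; interval = SMD/ETc.
Step 1 — soil moisture deficit:
  SMD = (27.2 - 17.5)/100 * 0.4414 * 1000 = 42.8158 mm
Step 2 — daily crop ET (ETc = ET0*Kc):
  ETc = 5.330 * 0.6728 = 3.58602 mm/day
Step 3 — irrigation interval (SMD/ETc):
  interval = 42.8158 / 3.58602 = 11.94 days
Therefore the irrigation interval = 11.94 days.


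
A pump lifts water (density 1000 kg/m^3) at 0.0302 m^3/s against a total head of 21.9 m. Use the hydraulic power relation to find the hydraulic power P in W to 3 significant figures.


Approach: apply the hydraulic power relation, P = rho*g*Q*H.
P = 1000 * 9.81 * 0.0302 * 21.9 = 6490 W
Therefore the hydraulic power P = 6490 W.


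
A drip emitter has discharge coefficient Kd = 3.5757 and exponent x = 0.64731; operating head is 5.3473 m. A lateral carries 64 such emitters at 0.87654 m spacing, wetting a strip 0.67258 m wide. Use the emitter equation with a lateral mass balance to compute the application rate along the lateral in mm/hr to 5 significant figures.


Approach: apply the emitter equation with a lateral mass balance, q = Kd*h^x; Q = n*q; rate = Q/(n*spacing*width).
Step 1 — single emitter flow (q = Kd*h^x):
  q = 3.5757 * 5.3473^0.64731 = 10.58498 L/hr
Step 2 — total lateral flow: Q = 64 * 10.58498 = 677.4384 L/hr
Step 3 — wetted area: A = 64 * 0.87654 * 0.67258 = 37.73077 m^2
Step 4 — application rate: Q/A = 677.4384/37.73077 = 17.955 mm/hr
Therefore the application rate along the lateral = 17.955 mm/hr.


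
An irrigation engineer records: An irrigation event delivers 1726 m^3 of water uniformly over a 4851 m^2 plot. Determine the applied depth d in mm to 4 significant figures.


Approach: apply depth from volume over area, d = (V/A)*1000.
d = (1726 / 4851) * 1000 = 355.8 mm
Therefore the applied depth d = 355.8 mm.


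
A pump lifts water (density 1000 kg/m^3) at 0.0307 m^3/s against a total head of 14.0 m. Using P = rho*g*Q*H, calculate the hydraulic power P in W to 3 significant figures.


P = 1000 * 9.81 * 0.0307 * 14.0 = 4220 W
Therefore the hydraulic power P = 4220 W.


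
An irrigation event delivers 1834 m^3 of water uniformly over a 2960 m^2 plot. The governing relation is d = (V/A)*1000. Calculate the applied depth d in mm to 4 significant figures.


d = (1834 / 2960) * 1000 = 619.6 mm
Therefore the applied depth d = 619.6 mm.


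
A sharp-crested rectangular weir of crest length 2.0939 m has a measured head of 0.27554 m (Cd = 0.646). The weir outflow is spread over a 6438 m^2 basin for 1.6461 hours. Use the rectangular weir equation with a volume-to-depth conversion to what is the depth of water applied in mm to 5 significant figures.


Approach: apply the rectangular weir equation with a volume-to-depth conversion, Q = (2/3)*Cd*L*sqrt(2g)*H^1.5; d = Q*t/A * 1000.
Step 1 — weir discharge:
  Q = (2/3)*0.646*2.0939*sqrt(2*9.81)*0.27554^1.5 = 0.5777283 m^3/s
Step 2 — volume: V = 0.5777283 * 1.6461*3600 = 3423.595 m^3
Step 3 — depth: d = V/A * 1000 = 3423.595/6438 * 1000 = 531.78 mm
Therefore the depth of water applied = 531.78 mm.


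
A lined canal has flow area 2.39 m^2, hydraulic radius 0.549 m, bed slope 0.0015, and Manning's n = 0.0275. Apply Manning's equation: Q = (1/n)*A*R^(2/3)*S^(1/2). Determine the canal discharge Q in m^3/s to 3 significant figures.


Q = (1/0.0275) * 2.39 * 0.549^(2/3) * 0.0015^(1/2) = 2.26 m^3/s
Therefore the canal discharge Q = 2.26 m^3/s.


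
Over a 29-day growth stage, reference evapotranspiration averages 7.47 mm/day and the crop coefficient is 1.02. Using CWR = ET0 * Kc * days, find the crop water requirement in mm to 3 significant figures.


CWR = 7.47 * 1.02 * 29 = 221 mm
Therefore the crop water requirement = 221 mm.


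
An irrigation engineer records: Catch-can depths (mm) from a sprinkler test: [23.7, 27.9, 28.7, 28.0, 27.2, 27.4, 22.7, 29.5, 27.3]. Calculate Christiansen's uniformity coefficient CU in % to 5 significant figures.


Approach: apply Christiansen's uniformity coefficient, CU = (1 - mean_abs_deviation/mean)*100.
mean = 26.93333 mm
mean |d_i - mean| = 1.659259 mm
CU = (1 - 1.659259/26.93333)*100 = 93.839 %
Therefore Christiansen's uniformity coefficient CU = 93.839 %.


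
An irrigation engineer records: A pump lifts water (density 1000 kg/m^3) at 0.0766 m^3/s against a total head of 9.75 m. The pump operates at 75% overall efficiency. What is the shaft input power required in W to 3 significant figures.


Approach: apply hydraulic power then efficiency conversion, P = rho*g*Q*H; P_in = P/eta.
Step 1 — hydraulic power (P = rho*g*Q*H):
  P = 1000 * 9.81 * 0.0766 * 9.75 = 7326.6 W
Step 2 — input power: P_in = P/eta = 7326.6 / 0.75 = 9770 W
Therefore the shaft input power required = 9770 W.


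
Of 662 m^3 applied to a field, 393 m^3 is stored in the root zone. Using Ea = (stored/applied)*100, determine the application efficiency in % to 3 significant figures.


Ea = (393/662)*100 = 59.4 %
Therefore the application efficiency = 59.4 %.


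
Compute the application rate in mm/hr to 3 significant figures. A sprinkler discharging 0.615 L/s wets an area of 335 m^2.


Approach: apply the application rate relation, rate = (Q/A)*3600.
rate = (0.615 / 335) * 3600 = 6.61 mm/hr
Therefore the application rate = 6.61 mm/hr.


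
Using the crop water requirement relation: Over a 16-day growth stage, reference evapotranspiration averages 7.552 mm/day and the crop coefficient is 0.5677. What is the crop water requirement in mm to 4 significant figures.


Approach: apply the crop water requirement relation, CWR = ET0 * Kc * days.
CWR = 7.552 * 0.5677 * 16 = 68.60 mm
Therefore the crop water requirement = 68.60 mm.


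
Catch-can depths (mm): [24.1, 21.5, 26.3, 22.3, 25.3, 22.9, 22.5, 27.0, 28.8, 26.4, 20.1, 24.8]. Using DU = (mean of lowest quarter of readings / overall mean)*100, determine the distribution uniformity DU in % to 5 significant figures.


sorted lowest 3 of 12: [20.1, 21.5, 22.3] -> mean = 21.30000 mm
overall mean = 24.33333 mm
DU = (21.30000/24.33333)*100 = 87.534 %
Therefore the distribution uniformity DU = 87.534 %.


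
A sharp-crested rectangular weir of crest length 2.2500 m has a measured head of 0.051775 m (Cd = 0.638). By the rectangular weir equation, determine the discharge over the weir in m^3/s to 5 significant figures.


Approach: apply the rectangular weir equation, Q = (2/3)*Cd*L*sqrt(2g)*H^1.5.
Q = (2/3)*0.638*2.2500*sqrt(2*9.81)*0.051775^1.5 = 0.049939 m^3/s
Therefore the discharge over the weir = 0.049939 m^3/s.


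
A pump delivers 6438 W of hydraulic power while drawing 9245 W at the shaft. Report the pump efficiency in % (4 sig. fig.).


Approach: apply the efficiency ratio, eta = (P_out/P_in)*100.
eta = (6438 / 9245) * 100 = 69.64 %
Therefore the pump efficiency = 69.64 %.


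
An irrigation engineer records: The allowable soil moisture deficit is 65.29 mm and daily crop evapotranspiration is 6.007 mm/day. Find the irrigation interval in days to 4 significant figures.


Approach: apply the irrigation interval relation, interval = SMD / ETc.
interval = 65.29 / 6.007 = 10.87 days
Therefore the irrigation interval = 10.87 days.


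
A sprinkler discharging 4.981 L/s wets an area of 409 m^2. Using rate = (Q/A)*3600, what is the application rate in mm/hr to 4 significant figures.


rate = (4.981 / 409) * 3600 = 43.84 mm/hr
Therefore the application rate = 43.84 mm/hr.


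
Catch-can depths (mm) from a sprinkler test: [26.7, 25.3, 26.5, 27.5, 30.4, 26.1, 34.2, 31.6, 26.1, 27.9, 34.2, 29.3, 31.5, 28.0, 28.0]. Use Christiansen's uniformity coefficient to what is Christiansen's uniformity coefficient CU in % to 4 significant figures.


Approach: apply Christiansen's uniformity coefficient, CU = (1 - mean_abs_deviation/mean)*100.
mean = 28.8867 mm
mean |d_i - mean| = 2.38400 mm
CU = (1 - 2.38400/28.8867)*100 = 91.75 %
Therefore Christiansen's uniformity coefficient CU = 91.75 %.


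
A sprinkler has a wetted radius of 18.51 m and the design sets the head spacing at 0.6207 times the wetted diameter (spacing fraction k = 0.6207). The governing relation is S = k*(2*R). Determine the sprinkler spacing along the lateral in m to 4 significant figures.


S = 0.6207 * (2 * 18.51) = 22.98 m
Therefore the sprinkler spacing along the lateral = 22.98 m.


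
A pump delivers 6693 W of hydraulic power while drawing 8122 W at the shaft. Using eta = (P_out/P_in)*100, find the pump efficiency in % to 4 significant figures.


eta = (6693 / 8122) * 100 = 82.41 %
Therefore the pump efficiency = 82.41 %.


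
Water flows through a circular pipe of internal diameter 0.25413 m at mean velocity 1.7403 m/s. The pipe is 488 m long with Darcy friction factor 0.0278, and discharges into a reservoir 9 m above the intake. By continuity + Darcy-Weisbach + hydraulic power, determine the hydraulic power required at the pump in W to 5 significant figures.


Approach: apply continuity + Darcy-Weisbach + hydraulic power, Q = A*v; hf = f*(L/D)*(v^2/(2g)); H = static + hf; P = rho*g*Q*H.
Step 1 — flow rate (continuity, Q = A*v):
  A = pi*(0.25413/2)^2 = 0.05072263 m^2
  Q = 0.05072263 * 1.7403 = 0.08827259 m^3/s
Step 2 — friction head loss (Darcy-Weisbach):
  hf = 0.0278 * (488/0.25413) * (1.7403^2 / (2*9.81))
  hf = 8.240583 m
Step 3 — total head: H = 9 + 8.240583 = 17.24058 m
Step 4 — hydraulic power (P = rho*g*Q*H):
  P = 1000 * 9.81 * 0.08827259 * 17.24058 = 14930 W
Therefore the hydraulic power required at the pump = 14930 W.


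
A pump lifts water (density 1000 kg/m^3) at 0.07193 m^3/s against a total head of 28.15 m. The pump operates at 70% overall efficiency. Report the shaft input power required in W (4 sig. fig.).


Approach: apply hydraulic power then efficiency conversion, P = rho*g*Q*H; P_in = P/eta.
Step 1 — hydraulic power (P = rho*g*Q*H):
  P = 1000 * 9.81 * 0.07193 * 28.15 = 19863.6 W
Step 2 — input power: P_in = P/eta = 19863.6 / 0.7 = 28380 W
Therefore the shaft input power required = 28380 W.


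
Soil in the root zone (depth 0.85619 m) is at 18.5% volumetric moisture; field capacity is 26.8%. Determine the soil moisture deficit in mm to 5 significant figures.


Approach: apply the soil moisture deficit relation, SMD = (FC - theta)/100 * depth * 1000.
SMD = (26.8 - 18.5)/100 * 0.85619 * 1000 = 71.064 mm
Therefore the soil moisture deficit = 71.064 mm.


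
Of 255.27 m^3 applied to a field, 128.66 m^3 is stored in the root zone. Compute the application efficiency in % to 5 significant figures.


Approach: apply the application efficiency ratio, Ea = (stored/applied)*100.
Ea = (128.66/255.27)*100 = 50.402 %
Therefore the application efficiency = 50.402 %.


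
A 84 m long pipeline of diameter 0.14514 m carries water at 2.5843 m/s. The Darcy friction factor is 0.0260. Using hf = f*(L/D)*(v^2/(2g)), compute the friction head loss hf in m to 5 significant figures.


hf = 0.0260 * (84/0.14514) * (2.5843^2 / (2*9.81))
hf = 5.1222 m
Therefore the friction head loss hf = 5.1222 m.


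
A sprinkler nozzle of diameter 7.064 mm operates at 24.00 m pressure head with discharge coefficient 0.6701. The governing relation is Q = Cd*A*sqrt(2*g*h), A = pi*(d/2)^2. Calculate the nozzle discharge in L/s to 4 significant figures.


A = pi*(7.064e-3/2)^2 = 3.91914e-05 m^2
Q = 0.6701 * 3.91914e-05 * sqrt(2*9.81*24.00) * 1000 = 0.5699 L/s
Therefore the nozzle discharge = 0.5699 L/s.


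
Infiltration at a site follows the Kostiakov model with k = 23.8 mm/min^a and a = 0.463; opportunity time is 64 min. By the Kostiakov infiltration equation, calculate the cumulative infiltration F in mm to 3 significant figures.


Approach: apply the Kostiakov infiltration equation, F = k*t^a.
F = 23.8 * 64^0.463 = 163 mm
Therefore the cumulative infiltration F = 163 mm.


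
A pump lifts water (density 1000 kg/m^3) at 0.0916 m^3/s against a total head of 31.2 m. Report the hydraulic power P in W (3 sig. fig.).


Approach: apply the hydraulic power relation, P = rho*g*Q*H.
P = 1000 * 9.81 * 0.0916 * 31.2 = 28000 W
Therefore the hydraulic power P = 28000 W.


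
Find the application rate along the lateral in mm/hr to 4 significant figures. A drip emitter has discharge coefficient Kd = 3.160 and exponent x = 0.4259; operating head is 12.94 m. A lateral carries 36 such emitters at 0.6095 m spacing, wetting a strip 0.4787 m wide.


Approach: apply the emitter equation with a lateral mass balance, q = Kd*h^x; Q = n*q; rate = Q/(n*spacing*width).
Step 1 — single emitter flow (q = Kd*h^x):
  q = 3.160 * 12.94^0.4259 = 9.40286 L/hr
Step 2 — total lateral flow: Q = 36 * 9.40286 = 338.503 L/hr
Step 3 — wetted area: A = 36 * 0.6095 * 0.4787 = 10.5036 m^2
Step 4 — application rate: Q/A = 338.503/10.5036 = 32.23 mm/hr
Therefore the application rate along the lateral = 32.23 mm/hr.


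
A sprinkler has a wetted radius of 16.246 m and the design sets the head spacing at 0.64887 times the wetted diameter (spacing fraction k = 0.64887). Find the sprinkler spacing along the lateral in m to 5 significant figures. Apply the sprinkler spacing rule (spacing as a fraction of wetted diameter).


Approach: apply the sprinkler spacing rule (spacing as a fraction of wetted diameter), S = k*(2*R).
S = 0.64887 * (2 * 16.246) = 21.083 m
Therefore the sprinkler spacing along the lateral = 21.083 m.


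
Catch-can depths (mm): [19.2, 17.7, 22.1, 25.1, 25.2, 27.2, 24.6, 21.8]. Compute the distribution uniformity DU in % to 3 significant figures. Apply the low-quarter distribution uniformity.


Approach: apply the low-quarter distribution uniformity, DU = (mean of lowest quarter of readings / overall mean)*100.
sorted lowest 2 of 8: [17.7, 19.2] -> mean = 18.450 mm
overall mean = 22.863 mm
DU = (18.450/22.863)*100 = 80.7 %
Therefore the distribution uniformity DU = 80.7 %.
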